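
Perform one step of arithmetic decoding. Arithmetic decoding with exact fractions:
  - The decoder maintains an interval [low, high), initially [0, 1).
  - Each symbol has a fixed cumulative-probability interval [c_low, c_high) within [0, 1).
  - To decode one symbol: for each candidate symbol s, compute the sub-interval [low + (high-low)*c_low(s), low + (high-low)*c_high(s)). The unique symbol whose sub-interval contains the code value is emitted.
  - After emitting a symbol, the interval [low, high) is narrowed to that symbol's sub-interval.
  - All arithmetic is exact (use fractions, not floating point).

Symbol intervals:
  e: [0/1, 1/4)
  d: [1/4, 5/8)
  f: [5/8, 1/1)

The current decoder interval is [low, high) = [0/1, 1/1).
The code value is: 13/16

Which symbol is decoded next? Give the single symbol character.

Interval width = high − low = 1/1 − 0/1 = 1/1
Scaled code = (code − low) / width = (13/16 − 0/1) / 1/1 = 13/16
  e: [0/1, 1/4) 
  d: [1/4, 5/8) 
  f: [5/8, 1/1) ← scaled code falls here ✓

Answer: f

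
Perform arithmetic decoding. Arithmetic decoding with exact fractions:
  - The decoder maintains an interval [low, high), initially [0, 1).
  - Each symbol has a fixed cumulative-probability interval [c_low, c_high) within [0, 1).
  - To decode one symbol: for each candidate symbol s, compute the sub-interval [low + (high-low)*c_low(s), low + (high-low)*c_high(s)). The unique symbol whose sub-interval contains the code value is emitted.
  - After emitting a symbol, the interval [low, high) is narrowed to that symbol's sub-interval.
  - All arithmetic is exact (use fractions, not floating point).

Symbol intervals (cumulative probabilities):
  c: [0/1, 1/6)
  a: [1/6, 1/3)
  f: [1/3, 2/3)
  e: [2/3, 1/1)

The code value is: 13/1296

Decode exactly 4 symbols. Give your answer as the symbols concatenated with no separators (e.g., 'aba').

Step 1: interval [0/1, 1/1), width = 1/1 - 0/1 = 1/1
  'c': [0/1 + 1/1*0/1, 0/1 + 1/1*1/6) = [0/1, 1/6) <- contains code 13/1296
  'a': [0/1 + 1/1*1/6, 0/1 + 1/1*1/3) = [1/6, 1/3)
  'f': [0/1 + 1/1*1/3, 0/1 + 1/1*2/3) = [1/3, 2/3)
  'e': [0/1 + 1/1*2/3, 0/1 + 1/1*1/1) = [2/3, 1/1)
  emit 'c', narrow to [0/1, 1/6)
Step 2: interval [0/1, 1/6), width = 1/6 - 0/1 = 1/6
  'c': [0/1 + 1/6*0/1, 0/1 + 1/6*1/6) = [0/1, 1/36) <- contains code 13/1296
  'a': [0/1 + 1/6*1/6, 0/1 + 1/6*1/3) = [1/36, 1/18)
  'f': [0/1 + 1/6*1/3, 0/1 + 1/6*2/3) = [1/18, 1/9)
  'e': [0/1 + 1/6*2/3, 0/1 + 1/6*1/1) = [1/9, 1/6)
  emit 'c', narrow to [0/1, 1/36)
Step 3: interval [0/1, 1/36), width = 1/36 - 0/1 = 1/36
  'c': [0/1 + 1/36*0/1, 0/1 + 1/36*1/6) = [0/1, 1/216)
  'a': [0/1 + 1/36*1/6, 0/1 + 1/36*1/3) = [1/216, 1/108)
  'f': [0/1 + 1/36*1/3, 0/1 + 1/36*2/3) = [1/108, 1/54) <- contains code 13/1296
  'e': [0/1 + 1/36*2/3, 0/1 + 1/36*1/1) = [1/54, 1/36)
  emit 'f', narrow to [1/108, 1/54)
Step 4: interval [1/108, 1/54), width = 1/54 - 1/108 = 1/108
  'c': [1/108 + 1/108*0/1, 1/108 + 1/108*1/6) = [1/108, 7/648) <- contains code 13/1296
  'a': [1/108 + 1/108*1/6, 1/108 + 1/108*1/3) = [7/648, 1/81)
  'f': [1/108 + 1/108*1/3, 1/108 + 1/108*2/3) = [1/81, 5/324)
  'e': [1/108 + 1/108*2/3, 1/108 + 1/108*1/1) = [5/324, 1/54)
  emit 'c', narrow to [1/108, 7/648)

Answer: ccfc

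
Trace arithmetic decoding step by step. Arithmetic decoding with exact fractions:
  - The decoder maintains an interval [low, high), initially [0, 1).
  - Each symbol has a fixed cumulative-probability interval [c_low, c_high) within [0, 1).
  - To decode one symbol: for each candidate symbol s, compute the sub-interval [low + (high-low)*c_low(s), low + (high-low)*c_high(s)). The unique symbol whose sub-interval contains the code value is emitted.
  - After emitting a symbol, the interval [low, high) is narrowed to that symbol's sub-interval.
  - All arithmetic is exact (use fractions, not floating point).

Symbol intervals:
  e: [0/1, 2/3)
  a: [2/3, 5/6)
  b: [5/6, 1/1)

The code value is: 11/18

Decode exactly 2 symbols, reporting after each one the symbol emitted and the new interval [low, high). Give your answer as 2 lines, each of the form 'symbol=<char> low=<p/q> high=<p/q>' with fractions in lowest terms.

Step 1: interval [0/1, 1/1), width = 1/1 - 0/1 = 1/1
  'e': [0/1 + 1/1*0/1, 0/1 + 1/1*2/3) = [0/1, 2/3) <- contains code 11/18
  'a': [0/1 + 1/1*2/3, 0/1 + 1/1*5/6) = [2/3, 5/6)
  'b': [0/1 + 1/1*5/6, 0/1 + 1/1*1/1) = [5/6, 1/1)
  emit 'e', narrow to [0/1, 2/3)
Step 2: interval [0/1, 2/3), width = 2/3 - 0/1 = 2/3
  'e': [0/1 + 2/3*0/1, 0/1 + 2/3*2/3) = [0/1, 4/9)
  'a': [0/1 + 2/3*2/3, 0/1 + 2/3*5/6) = [4/9, 5/9)
  'b': [0/1 + 2/3*5/6, 0/1 + 2/3*1/1) = [5/9, 2/3) <- contains code 11/18
  emit 'b', narrow to [5/9, 2/3)

Answer: symbol=e low=0/1 high=2/3
symbol=b low=5/9 high=2/3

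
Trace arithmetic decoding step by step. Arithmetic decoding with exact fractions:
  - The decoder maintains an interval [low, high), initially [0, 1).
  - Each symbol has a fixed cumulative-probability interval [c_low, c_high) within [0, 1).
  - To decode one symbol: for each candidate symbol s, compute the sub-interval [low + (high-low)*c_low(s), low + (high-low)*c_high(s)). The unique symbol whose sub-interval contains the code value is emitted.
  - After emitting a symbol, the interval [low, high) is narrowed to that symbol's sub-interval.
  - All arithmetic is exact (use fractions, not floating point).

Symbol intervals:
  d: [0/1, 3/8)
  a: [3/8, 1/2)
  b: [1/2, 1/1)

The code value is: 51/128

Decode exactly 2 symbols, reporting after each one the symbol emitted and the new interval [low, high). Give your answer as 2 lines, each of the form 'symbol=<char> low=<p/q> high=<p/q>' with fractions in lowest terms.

Answer: symbol=a low=3/8 high=1/2
symbol=d low=3/8 high=27/64

Derivation:
Step 1: interval [0/1, 1/1), width = 1/1 - 0/1 = 1/1
  'd': [0/1 + 1/1*0/1, 0/1 + 1/1*3/8) = [0/1, 3/8)
  'a': [0/1 + 1/1*3/8, 0/1 + 1/1*1/2) = [3/8, 1/2) <- contains code 51/128
  'b': [0/1 + 1/1*1/2, 0/1 + 1/1*1/1) = [1/2, 1/1)
  emit 'a', narrow to [3/8, 1/2)
Step 2: interval [3/8, 1/2), width = 1/2 - 3/8 = 1/8
  'd': [3/8 + 1/8*0/1, 3/8 + 1/8*3/8) = [3/8, 27/64) <- contains code 51/128
  'a': [3/8 + 1/8*3/8, 3/8 + 1/8*1/2) = [27/64, 7/16)
  'b': [3/8 + 1/8*1/2, 3/8 + 1/8*1/1) = [7/16, 1/2)
  emit 'd', narrow to [3/8, 27/64)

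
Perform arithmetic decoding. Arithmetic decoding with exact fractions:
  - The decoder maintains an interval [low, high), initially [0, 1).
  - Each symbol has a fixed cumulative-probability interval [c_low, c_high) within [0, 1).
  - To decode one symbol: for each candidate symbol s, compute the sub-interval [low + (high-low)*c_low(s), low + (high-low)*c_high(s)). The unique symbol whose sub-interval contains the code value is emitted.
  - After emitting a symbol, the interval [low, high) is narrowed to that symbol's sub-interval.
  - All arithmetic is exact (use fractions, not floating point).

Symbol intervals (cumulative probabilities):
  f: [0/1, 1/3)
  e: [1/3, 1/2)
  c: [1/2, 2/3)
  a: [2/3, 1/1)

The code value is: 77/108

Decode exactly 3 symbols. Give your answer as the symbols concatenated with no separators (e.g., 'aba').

Answer: afe

Derivation:
Step 1: interval [0/1, 1/1), width = 1/1 - 0/1 = 1/1
  'f': [0/1 + 1/1*0/1, 0/1 + 1/1*1/3) = [0/1, 1/3)
  'e': [0/1 + 1/1*1/3, 0/1 + 1/1*1/2) = [1/3, 1/2)
  'c': [0/1 + 1/1*1/2, 0/1 + 1/1*2/3) = [1/2, 2/3)
  'a': [0/1 + 1/1*2/3, 0/1 + 1/1*1/1) = [2/3, 1/1) <- contains code 77/108
  emit 'a', narrow to [2/3, 1/1)
Step 2: interval [2/3, 1/1), width = 1/1 - 2/3 = 1/3
  'f': [2/3 + 1/3*0/1, 2/3 + 1/3*1/3) = [2/3, 7/9) <- contains code 77/108
  'e': [2/3 + 1/3*1/3, 2/3 + 1/3*1/2) = [7/9, 5/6)
  'c': [2/3 + 1/3*1/2, 2/3 + 1/3*2/3) = [5/6, 8/9)
  'a': [2/3 + 1/3*2/3, 2/3 + 1/3*1/1) = [8/9, 1/1)
  emit 'f', narrow to [2/3, 7/9)
Step 3: interval [2/3, 7/9), width = 7/9 - 2/3 = 1/9
  'f': [2/3 + 1/9*0/1, 2/3 + 1/9*1/3) = [2/3, 19/27)
  'e': [2/3 + 1/9*1/3, 2/3 + 1/9*1/2) = [19/27, 13/18) <- contains code 77/108
  'c': [2/3 + 1/9*1/2, 2/3 + 1/9*2/3) = [13/18, 20/27)
  'a': [2/3 + 1/9*2/3, 2/3 + 1/9*1/1) = [20/27, 7/9)
  emit 'e', narrow to [19/27, 13/18)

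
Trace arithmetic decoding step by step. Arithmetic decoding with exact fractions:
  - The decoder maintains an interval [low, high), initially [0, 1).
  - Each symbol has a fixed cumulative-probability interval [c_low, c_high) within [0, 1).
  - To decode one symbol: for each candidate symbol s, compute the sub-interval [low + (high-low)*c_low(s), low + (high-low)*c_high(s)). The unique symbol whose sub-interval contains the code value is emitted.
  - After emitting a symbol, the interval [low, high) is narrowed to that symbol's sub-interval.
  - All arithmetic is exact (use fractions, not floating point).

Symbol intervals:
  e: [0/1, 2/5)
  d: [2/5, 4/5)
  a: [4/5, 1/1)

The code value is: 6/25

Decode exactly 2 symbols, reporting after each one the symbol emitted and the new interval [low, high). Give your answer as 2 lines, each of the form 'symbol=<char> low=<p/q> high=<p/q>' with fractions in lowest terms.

Answer: symbol=e low=0/1 high=2/5
symbol=d low=4/25 high=8/25

Derivation:
Step 1: interval [0/1, 1/1), width = 1/1 - 0/1 = 1/1
  'e': [0/1 + 1/1*0/1, 0/1 + 1/1*2/5) = [0/1, 2/5) <- contains code 6/25
  'd': [0/1 + 1/1*2/5, 0/1 + 1/1*4/5) = [2/5, 4/5)
  'a': [0/1 + 1/1*4/5, 0/1 + 1/1*1/1) = [4/5, 1/1)
  emit 'e', narrow to [0/1, 2/5)
Step 2: interval [0/1, 2/5), width = 2/5 - 0/1 = 2/5
  'e': [0/1 + 2/5*0/1, 0/1 + 2/5*2/5) = [0/1, 4/25)
  'd': [0/1 + 2/5*2/5, 0/1 + 2/5*4/5) = [4/25, 8/25) <- contains code 6/25
  'a': [0/1 + 2/5*4/5, 0/1 + 2/5*1/1) = [8/25, 2/5)
  emit 'd', narrow to [4/25, 8/25)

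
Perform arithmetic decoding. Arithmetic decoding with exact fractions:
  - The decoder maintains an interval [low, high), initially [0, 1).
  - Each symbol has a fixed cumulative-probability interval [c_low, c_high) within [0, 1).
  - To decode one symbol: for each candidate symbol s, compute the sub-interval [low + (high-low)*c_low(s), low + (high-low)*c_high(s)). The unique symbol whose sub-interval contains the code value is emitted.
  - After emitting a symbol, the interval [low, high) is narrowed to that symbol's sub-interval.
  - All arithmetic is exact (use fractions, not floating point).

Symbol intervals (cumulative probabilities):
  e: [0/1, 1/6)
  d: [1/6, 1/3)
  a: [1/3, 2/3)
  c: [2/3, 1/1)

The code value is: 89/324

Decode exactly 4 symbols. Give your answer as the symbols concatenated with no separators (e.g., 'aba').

Answer: dacc

Derivation:
Step 1: interval [0/1, 1/1), width = 1/1 - 0/1 = 1/1
  'e': [0/1 + 1/1*0/1, 0/1 + 1/1*1/6) = [0/1, 1/6)
  'd': [0/1 + 1/1*1/6, 0/1 + 1/1*1/3) = [1/6, 1/3) <- contains code 89/324
  'a': [0/1 + 1/1*1/3, 0/1 + 1/1*2/3) = [1/3, 2/3)
  'c': [0/1 + 1/1*2/3, 0/1 + 1/1*1/1) = [2/3, 1/1)
  emit 'd', narrow to [1/6, 1/3)
Step 2: interval [1/6, 1/3), width = 1/3 - 1/6 = 1/6
  'e': [1/6 + 1/6*0/1, 1/6 + 1/6*1/6) = [1/6, 7/36)
  'd': [1/6 + 1/6*1/6, 1/6 + 1/6*1/3) = [7/36, 2/9)
  'a': [1/6 + 1/6*1/3, 1/6 + 1/6*2/3) = [2/9, 5/18) <- contains code 89/324
  'c': [1/6 + 1/6*2/3, 1/6 + 1/6*1/1) = [5/18, 1/3)
  emit 'a', narrow to [2/9, 5/18)
Step 3: interval [2/9, 5/18), width = 5/18 - 2/9 = 1/18
  'e': [2/9 + 1/18*0/1, 2/9 + 1/18*1/6) = [2/9, 25/108)
  'd': [2/9 + 1/18*1/6, 2/9 + 1/18*1/3) = [25/108, 13/54)
  'a': [2/9 + 1/18*1/3, 2/9 + 1/18*2/3) = [13/54, 7/27)
  'c': [2/9 + 1/18*2/3, 2/9 + 1/18*1/1) = [7/27, 5/18) <- contains code 89/324
  emit 'c', narrow to [7/27, 5/18)
Step 4: interval [7/27, 5/18), width = 5/18 - 7/27 = 1/54
  'e': [7/27 + 1/54*0/1, 7/27 + 1/54*1/6) = [7/27, 85/324)
  'd': [7/27 + 1/54*1/6, 7/27 + 1/54*1/3) = [85/324, 43/162)
  'a': [7/27 + 1/54*1/3, 7/27 + 1/54*2/3) = [43/162, 22/81)
  'c': [7/27 + 1/54*2/3, 7/27 + 1/54*1/1) = [22/81, 5/18) <- contains code 89/324
  emit 'c', narrow to [22/81, 5/18)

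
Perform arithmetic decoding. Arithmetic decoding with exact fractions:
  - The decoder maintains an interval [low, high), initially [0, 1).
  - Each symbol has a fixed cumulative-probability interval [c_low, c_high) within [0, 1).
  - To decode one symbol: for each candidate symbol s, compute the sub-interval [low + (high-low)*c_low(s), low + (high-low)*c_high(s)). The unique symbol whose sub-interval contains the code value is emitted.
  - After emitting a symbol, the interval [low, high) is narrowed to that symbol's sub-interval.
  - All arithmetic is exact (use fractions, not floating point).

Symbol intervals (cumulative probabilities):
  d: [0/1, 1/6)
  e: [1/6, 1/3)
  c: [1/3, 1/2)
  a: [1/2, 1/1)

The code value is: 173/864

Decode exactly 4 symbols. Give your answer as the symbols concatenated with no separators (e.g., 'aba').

Step 1: interval [0/1, 1/1), width = 1/1 - 0/1 = 1/1
  'd': [0/1 + 1/1*0/1, 0/1 + 1/1*1/6) = [0/1, 1/6)
  'e': [0/1 + 1/1*1/6, 0/1 + 1/1*1/3) = [1/6, 1/3) <- contains code 173/864
  'c': [0/1 + 1/1*1/3, 0/1 + 1/1*1/2) = [1/3, 1/2)
  'a': [0/1 + 1/1*1/2, 0/1 + 1/1*1/1) = [1/2, 1/1)
  emit 'e', narrow to [1/6, 1/3)
Step 2: interval [1/6, 1/3), width = 1/3 - 1/6 = 1/6
  'd': [1/6 + 1/6*0/1, 1/6 + 1/6*1/6) = [1/6, 7/36)
  'e': [1/6 + 1/6*1/6, 1/6 + 1/6*1/3) = [7/36, 2/9) <- contains code 173/864
  'c': [1/6 + 1/6*1/3, 1/6 + 1/6*1/2) = [2/9, 1/4)
  'a': [1/6 + 1/6*1/2, 1/6 + 1/6*1/1) = [1/4, 1/3)
  emit 'e', narrow to [7/36, 2/9)
Step 3: interval [7/36, 2/9), width = 2/9 - 7/36 = 1/36
  'd': [7/36 + 1/36*0/1, 7/36 + 1/36*1/6) = [7/36, 43/216)
  'e': [7/36 + 1/36*1/6, 7/36 + 1/36*1/3) = [43/216, 11/54) <- contains code 173/864
  'c': [7/36 + 1/36*1/3, 7/36 + 1/36*1/2) = [11/54, 5/24)
  'a': [7/36 + 1/36*1/2, 7/36 + 1/36*1/1) = [5/24, 2/9)
  emit 'e', narrow to [43/216, 11/54)
Step 4: interval [43/216, 11/54), width = 11/54 - 43/216 = 1/216
  'd': [43/216 + 1/216*0/1, 43/216 + 1/216*1/6) = [43/216, 259/1296)
  'e': [43/216 + 1/216*1/6, 43/216 + 1/216*1/3) = [259/1296, 65/324) <- contains code 173/864
  'c': [43/216 + 1/216*1/3, 43/216 + 1/216*1/2) = [65/324, 29/144)
  'a': [43/216 + 1/216*1/2, 43/216 + 1/216*1/1) = [29/144, 11/54)
  emit 'e', narrow to [259/1296, 65/324)

Answer: eeee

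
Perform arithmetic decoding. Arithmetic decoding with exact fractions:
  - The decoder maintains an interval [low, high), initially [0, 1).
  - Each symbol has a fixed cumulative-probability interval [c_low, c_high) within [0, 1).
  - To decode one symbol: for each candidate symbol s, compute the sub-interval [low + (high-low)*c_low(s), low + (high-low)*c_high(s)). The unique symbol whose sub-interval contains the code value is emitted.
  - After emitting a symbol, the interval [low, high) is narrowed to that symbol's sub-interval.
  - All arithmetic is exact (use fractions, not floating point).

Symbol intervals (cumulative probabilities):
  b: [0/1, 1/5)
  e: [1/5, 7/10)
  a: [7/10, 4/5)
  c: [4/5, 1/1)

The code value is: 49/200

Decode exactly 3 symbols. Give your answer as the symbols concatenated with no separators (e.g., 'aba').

Answer: ebe

Derivation:
Step 1: interval [0/1, 1/1), width = 1/1 - 0/1 = 1/1
  'b': [0/1 + 1/1*0/1, 0/1 + 1/1*1/5) = [0/1, 1/5)
  'e': [0/1 + 1/1*1/5, 0/1 + 1/1*7/10) = [1/5, 7/10) <- contains code 49/200
  'a': [0/1 + 1/1*7/10, 0/1 + 1/1*4/5) = [7/10, 4/5)
  'c': [0/1 + 1/1*4/5, 0/1 + 1/1*1/1) = [4/5, 1/1)
  emit 'e', narrow to [1/5, 7/10)
Step 2: interval [1/5, 7/10), width = 7/10 - 1/5 = 1/2
  'b': [1/5 + 1/2*0/1, 1/5 + 1/2*1/5) = [1/5, 3/10) <- contains code 49/200
  'e': [1/5 + 1/2*1/5, 1/5 + 1/2*7/10) = [3/10, 11/20)
  'a': [1/5 + 1/2*7/10, 1/5 + 1/2*4/5) = [11/20, 3/5)
  'c': [1/5 + 1/2*4/5, 1/5 + 1/2*1/1) = [3/5, 7/10)
  emit 'b', narrow to [1/5, 3/10)
Step 3: interval [1/5, 3/10), width = 3/10 - 1/5 = 1/10
  'b': [1/5 + 1/10*0/1, 1/5 + 1/10*1/5) = [1/5, 11/50)
  'e': [1/5 + 1/10*1/5, 1/5 + 1/10*7/10) = [11/50, 27/100) <- contains code 49/200
  'a': [1/5 + 1/10*7/10, 1/5 + 1/10*4/5) = [27/100, 7/25)
  'c': [1/5 + 1/10*4/5, 1/5 + 1/10*1/1) = [7/25, 3/10)
  emit 'e', narrow to [11/50, 27/100)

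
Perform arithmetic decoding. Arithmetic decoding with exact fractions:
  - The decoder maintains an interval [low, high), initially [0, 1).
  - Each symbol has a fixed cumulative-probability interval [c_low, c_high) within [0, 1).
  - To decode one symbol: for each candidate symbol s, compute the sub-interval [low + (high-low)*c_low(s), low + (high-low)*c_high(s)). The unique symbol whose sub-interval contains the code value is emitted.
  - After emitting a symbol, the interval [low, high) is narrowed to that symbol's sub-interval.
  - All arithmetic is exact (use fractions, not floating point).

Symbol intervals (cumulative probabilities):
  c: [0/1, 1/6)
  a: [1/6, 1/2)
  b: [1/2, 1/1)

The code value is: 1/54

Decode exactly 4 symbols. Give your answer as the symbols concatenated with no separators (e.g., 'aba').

Answer: ccba

Derivation:
Step 1: interval [0/1, 1/1), width = 1/1 - 0/1 = 1/1
  'c': [0/1 + 1/1*0/1, 0/1 + 1/1*1/6) = [0/1, 1/6) <- contains code 1/54
  'a': [0/1 + 1/1*1/6, 0/1 + 1/1*1/2) = [1/6, 1/2)
  'b': [0/1 + 1/1*1/2, 0/1 + 1/1*1/1) = [1/2, 1/1)
  emit 'c', narrow to [0/1, 1/6)
Step 2: interval [0/1, 1/6), width = 1/6 - 0/1 = 1/6
  'c': [0/1 + 1/6*0/1, 0/1 + 1/6*1/6) = [0/1, 1/36) <- contains code 1/54
  'a': [0/1 + 1/6*1/6, 0/1 + 1/6*1/2) = [1/36, 1/12)
  'b': [0/1 + 1/6*1/2, 0/1 + 1/6*1/1) = [1/12, 1/6)
  emit 'c', narrow to [0/1, 1/36)
Step 3: interval [0/1, 1/36), width = 1/36 - 0/1 = 1/36
  'c': [0/1 + 1/36*0/1, 0/1 + 1/36*1/6) = [0/1, 1/216)
  'a': [0/1 + 1/36*1/6, 0/1 + 1/36*1/2) = [1/216, 1/72)
  'b': [0/1 + 1/36*1/2, 0/1 + 1/36*1/1) = [1/72, 1/36) <- contains code 1/54
  emit 'b', narrow to [1/72, 1/36)
Step 4: interval [1/72, 1/36), width = 1/36 - 1/72 = 1/72
  'c': [1/72 + 1/72*0/1, 1/72 + 1/72*1/6) = [1/72, 7/432)
  'a': [1/72 + 1/72*1/6, 1/72 + 1/72*1/2) = [7/432, 1/48) <- contains code 1/54
  'b': [1/72 + 1/72*1/2, 1/72 + 1/72*1/1) = [1/48, 1/36)
  emit 'a', narrow to [7/432, 1/48)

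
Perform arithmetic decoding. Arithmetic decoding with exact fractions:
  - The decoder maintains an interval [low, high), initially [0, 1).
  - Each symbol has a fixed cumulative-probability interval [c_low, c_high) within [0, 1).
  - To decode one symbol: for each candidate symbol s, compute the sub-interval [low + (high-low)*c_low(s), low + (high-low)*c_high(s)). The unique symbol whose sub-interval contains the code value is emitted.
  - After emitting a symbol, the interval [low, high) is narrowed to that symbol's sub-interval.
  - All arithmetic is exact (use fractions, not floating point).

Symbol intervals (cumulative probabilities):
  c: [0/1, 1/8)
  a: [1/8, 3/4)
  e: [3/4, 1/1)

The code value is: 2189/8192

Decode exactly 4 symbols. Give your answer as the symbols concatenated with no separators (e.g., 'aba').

Answer: aaac

Derivation:
Step 1: interval [0/1, 1/1), width = 1/1 - 0/1 = 1/1
  'c': [0/1 + 1/1*0/1, 0/1 + 1/1*1/8) = [0/1, 1/8)
  'a': [0/1 + 1/1*1/8, 0/1 + 1/1*3/4) = [1/8, 3/4) <- contains code 2189/8192
  'e': [0/1 + 1/1*3/4, 0/1 + 1/1*1/1) = [3/4, 1/1)
  emit 'a', narrow to [1/8, 3/4)
Step 2: interval [1/8, 3/4), width = 3/4 - 1/8 = 5/8
  'c': [1/8 + 5/8*0/1, 1/8 + 5/8*1/8) = [1/8, 13/64)
  'a': [1/8 + 5/8*1/8, 1/8 + 5/8*3/4) = [13/64, 19/32) <- contains code 2189/8192
  'e': [1/8 + 5/8*3/4, 1/8 + 5/8*1/1) = [19/32, 3/4)
  emit 'a', narrow to [13/64, 19/32)
Step 3: interval [13/64, 19/32), width = 19/32 - 13/64 = 25/64
  'c': [13/64 + 25/64*0/1, 13/64 + 25/64*1/8) = [13/64, 129/512)
  'a': [13/64 + 25/64*1/8, 13/64 + 25/64*3/4) = [129/512, 127/256) <- contains code 2189/8192
  'e': [13/64 + 25/64*3/4, 13/64 + 25/64*1/1) = [127/256, 19/32)
  emit 'a', narrow to [129/512, 127/256)
Step 4: interval [129/512, 127/256), width = 127/256 - 129/512 = 125/512
  'c': [129/512 + 125/512*0/1, 129/512 + 125/512*1/8) = [129/512, 1157/4096) <- contains code 2189/8192
  'a': [129/512 + 125/512*1/8, 129/512 + 125/512*3/4) = [1157/4096, 891/2048)
  'e': [129/512 + 125/512*3/4, 129/512 + 125/512*1/1) = [891/2048, 127/256)
  emit 'c', narrow to [129/512, 1157/4096)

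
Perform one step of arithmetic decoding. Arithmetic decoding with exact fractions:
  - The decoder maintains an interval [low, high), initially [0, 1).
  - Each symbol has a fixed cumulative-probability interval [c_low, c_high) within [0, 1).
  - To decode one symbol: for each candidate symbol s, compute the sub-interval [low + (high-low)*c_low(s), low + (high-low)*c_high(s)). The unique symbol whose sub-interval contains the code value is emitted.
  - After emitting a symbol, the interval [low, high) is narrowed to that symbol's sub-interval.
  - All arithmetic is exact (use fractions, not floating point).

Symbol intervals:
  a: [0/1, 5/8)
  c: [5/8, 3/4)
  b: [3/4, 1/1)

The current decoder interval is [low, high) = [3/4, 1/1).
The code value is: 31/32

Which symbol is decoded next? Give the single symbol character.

Answer: b

Derivation:
Interval width = high − low = 1/1 − 3/4 = 1/4
Scaled code = (code − low) / width = (31/32 − 3/4) / 1/4 = 7/8
  a: [0/1, 5/8) 
  c: [5/8, 3/4) 
  b: [3/4, 1/1) ← scaled code falls here ✓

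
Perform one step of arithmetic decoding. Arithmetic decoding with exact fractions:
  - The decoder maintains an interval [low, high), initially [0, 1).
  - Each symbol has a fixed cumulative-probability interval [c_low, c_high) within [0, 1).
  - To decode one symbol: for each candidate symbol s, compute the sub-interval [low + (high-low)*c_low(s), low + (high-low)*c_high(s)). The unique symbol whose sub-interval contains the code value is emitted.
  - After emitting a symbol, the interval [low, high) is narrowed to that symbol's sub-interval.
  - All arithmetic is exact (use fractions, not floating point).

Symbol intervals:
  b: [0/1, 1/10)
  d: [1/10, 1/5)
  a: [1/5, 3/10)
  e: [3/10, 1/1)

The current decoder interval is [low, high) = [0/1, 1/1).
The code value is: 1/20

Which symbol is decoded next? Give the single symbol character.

Interval width = high − low = 1/1 − 0/1 = 1/1
Scaled code = (code − low) / width = (1/20 − 0/1) / 1/1 = 1/20
  b: [0/1, 1/10) ← scaled code falls here ✓
  d: [1/10, 1/5) 
  a: [1/5, 3/10) 
  e: [3/10, 1/1) 

Answer: b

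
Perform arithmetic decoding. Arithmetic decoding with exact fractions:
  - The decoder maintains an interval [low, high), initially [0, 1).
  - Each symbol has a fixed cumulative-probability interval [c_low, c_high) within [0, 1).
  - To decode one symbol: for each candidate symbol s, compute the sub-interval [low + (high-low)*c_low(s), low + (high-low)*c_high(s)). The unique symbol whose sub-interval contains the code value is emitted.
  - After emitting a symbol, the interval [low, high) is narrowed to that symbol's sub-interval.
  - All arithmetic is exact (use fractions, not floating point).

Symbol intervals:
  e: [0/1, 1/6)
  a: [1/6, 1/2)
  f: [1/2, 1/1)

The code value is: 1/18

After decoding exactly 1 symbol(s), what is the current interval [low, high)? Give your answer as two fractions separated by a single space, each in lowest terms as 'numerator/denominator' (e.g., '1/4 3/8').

Answer: 0/1 1/6

Derivation:
Step 1: interval [0/1, 1/1), width = 1/1 - 0/1 = 1/1
  'e': [0/1 + 1/1*0/1, 0/1 + 1/1*1/6) = [0/1, 1/6) <- contains code 1/18
  'a': [0/1 + 1/1*1/6, 0/1 + 1/1*1/2) = [1/6, 1/2)
  'f': [0/1 + 1/1*1/2, 0/1 + 1/1*1/1) = [1/2, 1/1)
  emit 'e', narrow to [0/1, 1/6)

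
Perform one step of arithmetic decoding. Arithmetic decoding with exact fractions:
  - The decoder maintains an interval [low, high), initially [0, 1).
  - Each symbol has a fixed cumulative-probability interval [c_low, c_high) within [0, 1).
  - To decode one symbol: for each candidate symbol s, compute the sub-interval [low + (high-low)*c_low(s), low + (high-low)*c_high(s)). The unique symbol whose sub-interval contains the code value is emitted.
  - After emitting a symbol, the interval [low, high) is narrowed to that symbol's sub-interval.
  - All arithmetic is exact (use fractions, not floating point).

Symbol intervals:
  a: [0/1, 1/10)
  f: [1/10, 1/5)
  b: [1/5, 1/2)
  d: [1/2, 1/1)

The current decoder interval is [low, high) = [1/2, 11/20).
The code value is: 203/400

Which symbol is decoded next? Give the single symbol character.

Interval width = high − low = 11/20 − 1/2 = 1/20
Scaled code = (code − low) / width = (203/400 − 1/2) / 1/20 = 3/20
  a: [0/1, 1/10) 
  f: [1/10, 1/5) ← scaled code falls here ✓
  b: [1/5, 1/2) 
  d: [1/2, 1/1) 

Answer: f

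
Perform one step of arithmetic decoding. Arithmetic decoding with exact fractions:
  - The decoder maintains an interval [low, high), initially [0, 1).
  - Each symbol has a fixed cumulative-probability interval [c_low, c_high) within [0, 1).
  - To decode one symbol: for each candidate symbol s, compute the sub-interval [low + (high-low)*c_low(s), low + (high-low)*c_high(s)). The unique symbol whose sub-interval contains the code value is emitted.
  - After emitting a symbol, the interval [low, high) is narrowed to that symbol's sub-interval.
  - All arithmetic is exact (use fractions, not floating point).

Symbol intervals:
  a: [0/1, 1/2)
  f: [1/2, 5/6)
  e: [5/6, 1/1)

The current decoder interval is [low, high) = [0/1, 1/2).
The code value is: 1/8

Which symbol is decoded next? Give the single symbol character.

Answer: a

Derivation:
Interval width = high − low = 1/2 − 0/1 = 1/2
Scaled code = (code − low) / width = (1/8 − 0/1) / 1/2 = 1/4
  a: [0/1, 1/2) ← scaled code falls here ✓
  f: [1/2, 5/6) 
  e: [5/6, 1/1) 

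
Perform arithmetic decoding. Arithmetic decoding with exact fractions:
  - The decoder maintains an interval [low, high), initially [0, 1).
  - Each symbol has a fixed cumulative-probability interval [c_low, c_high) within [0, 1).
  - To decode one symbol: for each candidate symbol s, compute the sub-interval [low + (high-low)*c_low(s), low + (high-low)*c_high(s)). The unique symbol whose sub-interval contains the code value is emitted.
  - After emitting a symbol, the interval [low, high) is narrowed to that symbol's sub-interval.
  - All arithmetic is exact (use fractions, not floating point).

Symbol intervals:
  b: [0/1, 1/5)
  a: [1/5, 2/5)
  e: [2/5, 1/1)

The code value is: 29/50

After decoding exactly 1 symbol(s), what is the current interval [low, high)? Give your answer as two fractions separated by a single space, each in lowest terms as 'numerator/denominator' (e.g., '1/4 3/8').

Answer: 2/5 1/1

Derivation:
Step 1: interval [0/1, 1/1), width = 1/1 - 0/1 = 1/1
  'b': [0/1 + 1/1*0/1, 0/1 + 1/1*1/5) = [0/1, 1/5)
  'a': [0/1 + 1/1*1/5, 0/1 + 1/1*2/5) = [1/5, 2/5)
  'e': [0/1 + 1/1*2/5, 0/1 + 1/1*1/1) = [2/5, 1/1) <- contains code 29/50
  emit 'e', narrow to [2/5, 1/1)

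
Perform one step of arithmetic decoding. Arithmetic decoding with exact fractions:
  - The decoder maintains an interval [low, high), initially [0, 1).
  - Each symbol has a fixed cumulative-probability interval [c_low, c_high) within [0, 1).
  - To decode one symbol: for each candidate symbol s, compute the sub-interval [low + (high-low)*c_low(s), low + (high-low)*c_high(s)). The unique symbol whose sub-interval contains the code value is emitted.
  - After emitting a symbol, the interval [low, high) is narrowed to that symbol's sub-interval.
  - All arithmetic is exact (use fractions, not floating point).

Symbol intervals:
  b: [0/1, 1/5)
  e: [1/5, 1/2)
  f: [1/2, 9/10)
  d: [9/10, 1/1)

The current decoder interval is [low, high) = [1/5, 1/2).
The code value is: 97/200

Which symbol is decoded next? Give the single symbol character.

Answer: d

Derivation:
Interval width = high − low = 1/2 − 1/5 = 3/10
Scaled code = (code − low) / width = (97/200 − 1/5) / 3/10 = 19/20
  b: [0/1, 1/5) 
  e: [1/5, 1/2) 
  f: [1/2, 9/10) 
  d: [9/10, 1/1) ← scaled code falls here ✓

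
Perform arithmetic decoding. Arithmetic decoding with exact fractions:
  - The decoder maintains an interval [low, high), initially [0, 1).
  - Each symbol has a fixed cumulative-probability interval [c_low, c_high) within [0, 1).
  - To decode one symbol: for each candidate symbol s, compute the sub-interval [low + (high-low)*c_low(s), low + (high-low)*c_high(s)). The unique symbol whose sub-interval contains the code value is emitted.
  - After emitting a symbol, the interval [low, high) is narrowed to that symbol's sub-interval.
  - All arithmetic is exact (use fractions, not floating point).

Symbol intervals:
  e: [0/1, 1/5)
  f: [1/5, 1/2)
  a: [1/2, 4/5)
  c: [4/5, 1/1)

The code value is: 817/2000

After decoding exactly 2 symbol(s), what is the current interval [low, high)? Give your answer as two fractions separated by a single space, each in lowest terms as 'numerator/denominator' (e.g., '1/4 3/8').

Step 1: interval [0/1, 1/1), width = 1/1 - 0/1 = 1/1
  'e': [0/1 + 1/1*0/1, 0/1 + 1/1*1/5) = [0/1, 1/5)
  'f': [0/1 + 1/1*1/5, 0/1 + 1/1*1/2) = [1/5, 1/2) <- contains code 817/2000
  'a': [0/1 + 1/1*1/2, 0/1 + 1/1*4/5) = [1/2, 4/5)
  'c': [0/1 + 1/1*4/5, 0/1 + 1/1*1/1) = [4/5, 1/1)
  emit 'f', narrow to [1/5, 1/2)
Step 2: interval [1/5, 1/2), width = 1/2 - 1/5 = 3/10
  'e': [1/5 + 3/10*0/1, 1/5 + 3/10*1/5) = [1/5, 13/50)
  'f': [1/5 + 3/10*1/5, 1/5 + 3/10*1/2) = [13/50, 7/20)
  'a': [1/5 + 3/10*1/2, 1/5 + 3/10*4/5) = [7/20, 11/25) <- contains code 817/2000
  'c': [1/5 + 3/10*4/5, 1/5 + 3/10*1/1) = [11/25, 1/2)
  emit 'a', narrow to [7/20, 11/25)

Answer: 7/20 11/25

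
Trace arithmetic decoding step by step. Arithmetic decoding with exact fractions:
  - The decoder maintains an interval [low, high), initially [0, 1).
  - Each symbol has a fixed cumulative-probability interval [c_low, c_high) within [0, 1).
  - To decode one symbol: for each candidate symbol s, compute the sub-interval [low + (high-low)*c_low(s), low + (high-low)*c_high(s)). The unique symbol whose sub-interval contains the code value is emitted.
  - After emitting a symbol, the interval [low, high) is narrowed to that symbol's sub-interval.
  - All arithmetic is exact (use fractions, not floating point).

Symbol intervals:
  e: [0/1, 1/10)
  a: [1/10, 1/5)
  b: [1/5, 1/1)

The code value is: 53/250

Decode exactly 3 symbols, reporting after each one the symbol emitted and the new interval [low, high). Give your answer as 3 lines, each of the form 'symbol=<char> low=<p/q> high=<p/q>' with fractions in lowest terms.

Step 1: interval [0/1, 1/1), width = 1/1 - 0/1 = 1/1
  'e': [0/1 + 1/1*0/1, 0/1 + 1/1*1/10) = [0/1, 1/10)
  'a': [0/1 + 1/1*1/10, 0/1 + 1/1*1/5) = [1/10, 1/5)
  'b': [0/1 + 1/1*1/5, 0/1 + 1/1*1/1) = [1/5, 1/1) <- contains code 53/250
  emit 'b', narrow to [1/5, 1/1)
Step 2: interval [1/5, 1/1), width = 1/1 - 1/5 = 4/5
  'e': [1/5 + 4/5*0/1, 1/5 + 4/5*1/10) = [1/5, 7/25) <- contains code 53/250
  'a': [1/5 + 4/5*1/10, 1/5 + 4/5*1/5) = [7/25, 9/25)
  'b': [1/5 + 4/5*1/5, 1/5 + 4/5*1/1) = [9/25, 1/1)
  emit 'e', narrow to [1/5, 7/25)
Step 3: interval [1/5, 7/25), width = 7/25 - 1/5 = 2/25
  'e': [1/5 + 2/25*0/1, 1/5 + 2/25*1/10) = [1/5, 26/125)
  'a': [1/5 + 2/25*1/10, 1/5 + 2/25*1/5) = [26/125, 27/125) <- contains code 53/250
  'b': [1/5 + 2/25*1/5, 1/5 + 2/25*1/1) = [27/125, 7/25)
  emit 'a', narrow to [26/125, 27/125)

Answer: symbol=b low=1/5 high=1/1
symbol=e low=1/5 high=7/25
symbol=a low=26/125 high=27/125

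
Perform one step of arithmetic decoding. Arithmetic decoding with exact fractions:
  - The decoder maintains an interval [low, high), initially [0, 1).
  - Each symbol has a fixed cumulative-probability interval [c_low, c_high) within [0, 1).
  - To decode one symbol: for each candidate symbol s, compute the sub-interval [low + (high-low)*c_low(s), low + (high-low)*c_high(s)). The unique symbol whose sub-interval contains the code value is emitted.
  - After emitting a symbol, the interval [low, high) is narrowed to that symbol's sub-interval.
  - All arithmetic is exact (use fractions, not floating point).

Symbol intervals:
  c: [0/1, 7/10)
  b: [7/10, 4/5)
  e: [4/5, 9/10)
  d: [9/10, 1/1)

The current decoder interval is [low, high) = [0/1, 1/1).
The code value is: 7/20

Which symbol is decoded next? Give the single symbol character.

Answer: c

Derivation:
Interval width = high − low = 1/1 − 0/1 = 1/1
Scaled code = (code − low) / width = (7/20 − 0/1) / 1/1 = 7/20
  c: [0/1, 7/10) ← scaled code falls here ✓
  b: [7/10, 4/5) 
  e: [4/5, 9/10) 
  d: [9/10, 1/1) 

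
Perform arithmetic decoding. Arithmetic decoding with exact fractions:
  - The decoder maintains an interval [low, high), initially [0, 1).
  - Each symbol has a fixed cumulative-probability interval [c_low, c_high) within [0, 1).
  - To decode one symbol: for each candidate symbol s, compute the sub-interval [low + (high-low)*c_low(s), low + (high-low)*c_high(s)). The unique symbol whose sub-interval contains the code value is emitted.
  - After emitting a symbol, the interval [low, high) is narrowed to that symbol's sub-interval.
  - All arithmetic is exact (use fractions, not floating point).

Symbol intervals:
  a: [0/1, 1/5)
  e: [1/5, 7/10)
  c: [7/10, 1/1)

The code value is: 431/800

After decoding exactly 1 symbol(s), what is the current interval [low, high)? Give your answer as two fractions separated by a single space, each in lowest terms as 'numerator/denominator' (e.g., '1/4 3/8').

Step 1: interval [0/1, 1/1), width = 1/1 - 0/1 = 1/1
  'a': [0/1 + 1/1*0/1, 0/1 + 1/1*1/5) = [0/1, 1/5)
  'e': [0/1 + 1/1*1/5, 0/1 + 1/1*7/10) = [1/5, 7/10) <- contains code 431/800
  'c': [0/1 + 1/1*7/10, 0/1 + 1/1*1/1) = [7/10, 1/1)
  emit 'e', narrow to [1/5, 7/10)

Answer: 1/5 7/10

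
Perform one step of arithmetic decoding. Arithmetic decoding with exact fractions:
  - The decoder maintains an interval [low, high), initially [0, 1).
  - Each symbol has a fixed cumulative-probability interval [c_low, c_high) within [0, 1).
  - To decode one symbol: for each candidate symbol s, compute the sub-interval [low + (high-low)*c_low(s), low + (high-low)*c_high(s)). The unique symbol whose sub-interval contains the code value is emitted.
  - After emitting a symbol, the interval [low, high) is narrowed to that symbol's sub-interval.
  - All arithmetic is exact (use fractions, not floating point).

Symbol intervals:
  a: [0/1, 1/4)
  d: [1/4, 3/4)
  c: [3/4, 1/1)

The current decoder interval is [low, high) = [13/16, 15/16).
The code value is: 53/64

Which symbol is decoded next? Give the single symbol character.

Interval width = high − low = 15/16 − 13/16 = 1/8
Scaled code = (code − low) / width = (53/64 − 13/16) / 1/8 = 1/8
  a: [0/1, 1/4) ← scaled code falls here ✓
  d: [1/4, 3/4) 
  c: [3/4, 1/1) 

Answer: a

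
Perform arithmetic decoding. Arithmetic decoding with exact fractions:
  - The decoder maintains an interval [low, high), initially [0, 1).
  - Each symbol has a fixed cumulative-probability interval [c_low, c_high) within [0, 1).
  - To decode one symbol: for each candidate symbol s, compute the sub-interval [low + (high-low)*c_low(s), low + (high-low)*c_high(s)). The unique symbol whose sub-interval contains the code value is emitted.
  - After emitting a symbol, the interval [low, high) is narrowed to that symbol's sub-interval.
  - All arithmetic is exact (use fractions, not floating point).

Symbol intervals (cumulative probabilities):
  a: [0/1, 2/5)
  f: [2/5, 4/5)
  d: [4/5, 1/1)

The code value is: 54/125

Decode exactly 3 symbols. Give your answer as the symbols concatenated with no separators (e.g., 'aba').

Step 1: interval [0/1, 1/1), width = 1/1 - 0/1 = 1/1
  'a': [0/1 + 1/1*0/1, 0/1 + 1/1*2/5) = [0/1, 2/5)
  'f': [0/1 + 1/1*2/5, 0/1 + 1/1*4/5) = [2/5, 4/5) <- contains code 54/125
  'd': [0/1 + 1/1*4/5, 0/1 + 1/1*1/1) = [4/5, 1/1)
  emit 'f', narrow to [2/5, 4/5)
Step 2: interval [2/5, 4/5), width = 4/5 - 2/5 = 2/5
  'a': [2/5 + 2/5*0/1, 2/5 + 2/5*2/5) = [2/5, 14/25) <- contains code 54/125
  'f': [2/5 + 2/5*2/5, 2/5 + 2/5*4/5) = [14/25, 18/25)
  'd': [2/5 + 2/5*4/5, 2/5 + 2/5*1/1) = [18/25, 4/5)
  emit 'a', narrow to [2/5, 14/25)
Step 3: interval [2/5, 14/25), width = 14/25 - 2/5 = 4/25
  'a': [2/5 + 4/25*0/1, 2/5 + 4/25*2/5) = [2/5, 58/125) <- contains code 54/125
  'f': [2/5 + 4/25*2/5, 2/5 + 4/25*4/5) = [58/125, 66/125)
  'd': [2/5 + 4/25*4/5, 2/5 + 4/25*1/1) = [66/125, 14/25)
  emit 'a', narrow to [2/5, 58/125)

Answer: faa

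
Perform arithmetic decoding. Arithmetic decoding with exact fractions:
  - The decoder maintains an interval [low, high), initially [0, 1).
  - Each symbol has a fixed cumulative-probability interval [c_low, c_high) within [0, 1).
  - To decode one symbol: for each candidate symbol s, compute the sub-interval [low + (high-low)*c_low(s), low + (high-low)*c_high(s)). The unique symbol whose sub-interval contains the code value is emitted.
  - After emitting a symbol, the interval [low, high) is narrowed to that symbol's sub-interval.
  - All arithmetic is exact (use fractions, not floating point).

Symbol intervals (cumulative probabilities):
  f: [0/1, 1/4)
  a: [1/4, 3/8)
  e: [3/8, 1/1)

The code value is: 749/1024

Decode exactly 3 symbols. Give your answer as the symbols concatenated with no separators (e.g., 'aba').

Step 1: interval [0/1, 1/1), width = 1/1 - 0/1 = 1/1
  'f': [0/1 + 1/1*0/1, 0/1 + 1/1*1/4) = [0/1, 1/4)
  'a': [0/1 + 1/1*1/4, 0/1 + 1/1*3/8) = [1/4, 3/8)
  'e': [0/1 + 1/1*3/8, 0/1 + 1/1*1/1) = [3/8, 1/1) <- contains code 749/1024
  emit 'e', narrow to [3/8, 1/1)
Step 2: interval [3/8, 1/1), width = 1/1 - 3/8 = 5/8
  'f': [3/8 + 5/8*0/1, 3/8 + 5/8*1/4) = [3/8, 17/32)
  'a': [3/8 + 5/8*1/4, 3/8 + 5/8*3/8) = [17/32, 39/64)
  'e': [3/8 + 5/8*3/8, 3/8 + 5/8*1/1) = [39/64, 1/1) <- contains code 749/1024
  emit 'e', narrow to [39/64, 1/1)
Step 3: interval [39/64, 1/1), width = 1/1 - 39/64 = 25/64
  'f': [39/64 + 25/64*0/1, 39/64 + 25/64*1/4) = [39/64, 181/256)
  'a': [39/64 + 25/64*1/4, 39/64 + 25/64*3/8) = [181/256, 387/512) <- contains code 749/1024
  'e': [39/64 + 25/64*3/8, 39/64 + 25/64*1/1) = [387/512, 1/1)
  emit 'a', narrow to [181/256, 387/512)

Answer: eea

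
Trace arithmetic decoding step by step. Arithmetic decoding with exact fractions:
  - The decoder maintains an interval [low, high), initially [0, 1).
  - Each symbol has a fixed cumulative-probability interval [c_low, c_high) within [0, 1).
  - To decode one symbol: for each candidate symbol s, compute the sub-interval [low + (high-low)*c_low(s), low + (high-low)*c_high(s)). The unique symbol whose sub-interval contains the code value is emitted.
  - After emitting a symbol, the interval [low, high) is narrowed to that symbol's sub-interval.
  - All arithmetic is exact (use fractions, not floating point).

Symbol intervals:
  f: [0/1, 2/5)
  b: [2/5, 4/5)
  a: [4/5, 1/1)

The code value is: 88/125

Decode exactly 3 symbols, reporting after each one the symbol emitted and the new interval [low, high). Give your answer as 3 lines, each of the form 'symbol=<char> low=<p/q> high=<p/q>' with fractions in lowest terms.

Answer: symbol=b low=2/5 high=4/5
symbol=b low=14/25 high=18/25
symbol=a low=86/125 high=18/25

Derivation:
Step 1: interval [0/1, 1/1), width = 1/1 - 0/1 = 1/1
  'f': [0/1 + 1/1*0/1, 0/1 + 1/1*2/5) = [0/1, 2/5)
  'b': [0/1 + 1/1*2/5, 0/1 + 1/1*4/5) = [2/5, 4/5) <- contains code 88/125
  'a': [0/1 + 1/1*4/5, 0/1 + 1/1*1/1) = [4/5, 1/1)
  emit 'b', narrow to [2/5, 4/5)
Step 2: interval [2/5, 4/5), width = 4/5 - 2/5 = 2/5
  'f': [2/5 + 2/5*0/1, 2/5 + 2/5*2/5) = [2/5, 14/25)
  'b': [2/5 + 2/5*2/5, 2/5 + 2/5*4/5) = [14/25, 18/25) <- contains code 88/125
  'a': [2/5 + 2/5*4/5, 2/5 + 2/5*1/1) = [18/25, 4/5)
  emit 'b', narrow to [14/25, 18/25)
Step 3: interval [14/25, 18/25), width = 18/25 - 14/25 = 4/25
  'f': [14/25 + 4/25*0/1, 14/25 + 4/25*2/5) = [14/25, 78/125)
  'b': [14/25 + 4/25*2/5, 14/25 + 4/25*4/5) = [78/125, 86/125)
  'a': [14/25 + 4/25*4/5, 14/25 + 4/25*1/1) = [86/125, 18/25) <- contains code 88/125
  emit 'a', narrow to [86/125, 18/25)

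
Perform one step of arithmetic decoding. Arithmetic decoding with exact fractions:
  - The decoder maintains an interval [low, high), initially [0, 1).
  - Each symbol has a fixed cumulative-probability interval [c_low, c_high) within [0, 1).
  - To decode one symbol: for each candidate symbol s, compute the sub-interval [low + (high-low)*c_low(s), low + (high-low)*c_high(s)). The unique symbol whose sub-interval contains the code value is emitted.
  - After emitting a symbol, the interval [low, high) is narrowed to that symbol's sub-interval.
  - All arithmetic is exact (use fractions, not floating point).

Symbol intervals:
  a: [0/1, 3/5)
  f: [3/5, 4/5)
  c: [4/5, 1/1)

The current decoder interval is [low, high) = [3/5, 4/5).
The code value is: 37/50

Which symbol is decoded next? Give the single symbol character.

Answer: f

Derivation:
Interval width = high − low = 4/5 − 3/5 = 1/5
Scaled code = (code − low) / width = (37/50 − 3/5) / 1/5 = 7/10
  a: [0/1, 3/5) 
  f: [3/5, 4/5) ← scaled code falls here ✓
  c: [4/5, 1/1) 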